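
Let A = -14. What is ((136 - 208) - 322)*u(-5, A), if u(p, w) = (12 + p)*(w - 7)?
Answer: 57918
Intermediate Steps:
u(p, w) = (-7 + w)*(12 + p) (u(p, w) = (12 + p)*(-7 + w) = (-7 + w)*(12 + p))
((136 - 208) - 322)*u(-5, A) = ((136 - 208) - 322)*(-84 - 7*(-5) + 12*(-14) - 5*(-14)) = (-72 - 322)*(-84 + 35 - 168 + 70) = -394*(-147) = 57918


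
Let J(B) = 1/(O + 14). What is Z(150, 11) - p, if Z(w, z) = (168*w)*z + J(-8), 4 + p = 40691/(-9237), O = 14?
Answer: 71696082329/258636 ≈ 2.7721e+5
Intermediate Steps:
J(B) = 1/28 (J(B) = 1/(14 + 14) = 1/28)
p = -77639/9237 (p = -4 + 40691/(-9237) = -4 + 40691*(-1/9237) = -4 - 40691/9237 = -77639/9237 ≈ -8.4052)
Z(w, z) = 1/28 + 168*w*z (Z(w, z) = (168*w)*z + 1/28 = 168*w*z + 1/28 = 1/28 + 168*w*z)
Z(150, 11) - p = (1/28 + 168*150*11) - 1*(-77639/9237) = (1/28 + 277200) + 77639/9237 = 7761601/28 + 77639/9237 = 71696082329/258636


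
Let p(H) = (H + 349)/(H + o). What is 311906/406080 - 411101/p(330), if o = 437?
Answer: -64021343487593/137864160 ≈ -4.6438e+5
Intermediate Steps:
p(H) = (349 + H)/(437 + H) (p(H) = (H + 349)/(H + 437) = (349 + H)/(437 + H))
311906/406080 - 411101/p(330) = 311906/406080 - 411101*(437 + 330)/(349 + 330) = 311906*(1/406080) - 411101/(679/767) = 155953/203040 - 411101/((1/767)*679) = 155953/203040 - 411101/679/767 = 155953/203040 - 411101*767/679 = 155953/203040 - 315314467/679 = -64021343487593/137864160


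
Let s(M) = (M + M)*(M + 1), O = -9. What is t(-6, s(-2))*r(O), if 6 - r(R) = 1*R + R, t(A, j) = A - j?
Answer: -240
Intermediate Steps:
s(M) = 2*M*(1 + M) (s(M) = (2*M)*(1 + M) = 2*M*(1 + M))
r(R) = 6 - 2*R (r(R) = 6 - (1*R + R) = 6 - (R + R) = 6 - 2*R)
t(-6, s(-2))*r(O) = (-6 - 2*(-2)*(1 - 2))*(6 - 2*(-9)) = (-6 - 2*(-2)*(-1))*(6 + 18) = (-6 - 1*4)*24 = (-6 - 4)*24 = -10*24 = -240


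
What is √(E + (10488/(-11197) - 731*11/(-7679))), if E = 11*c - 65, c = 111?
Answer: √8546966916427912539/85981763 ≈ 34.002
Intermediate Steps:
E = 1156 (E = 11*111 - 65 = 1221 - 65 = 1156)
√(E + (10488/(-11197) - 731*11/(-7679))) = √(1156 + (10488/(-11197) - 731*11/(-7679))) = √(1156 + (10488*(-1/11197) - 8041*(-1/7679))) = √(1156 + (-10488/11197 + 8041/7679)) = √(1156 + 9497725/85981763) = √(99404415753/85981763) = √8546966916427912539/85981763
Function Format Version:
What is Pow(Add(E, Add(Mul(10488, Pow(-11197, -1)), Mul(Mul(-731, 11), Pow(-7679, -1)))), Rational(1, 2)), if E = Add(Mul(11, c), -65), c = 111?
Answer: Mul(Rational(1, 85981763), Pow(8546966916427912539, Rational(1, 2))) ≈ 34.002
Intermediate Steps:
E = 1156 (E = Add(Mul(11, 111), -65) = Add(1221, -65) = 1156)
Pow(Add(E, Add(Mul(10488, Pow(-11197, -1)), Mul(Mul(-731, 11), Pow(-7679, -1)))), Rational(1, 2)) = Pow(Add(1156, Add(Mul(10488, Pow(-11197, -1)), Mul(Mul(-731, 11), Pow(-7679, -1)))), Rational(1, 2)) = Pow(Add(1156, Add(Mul(10488, Rational(-1, 11197)), Mul(-8041, Rational(-1, 7679)))), Rational(1, 2)) = Pow(Add(1156, Add(Rational(-10488, 11197), Rational(8041, 7679))), Rational(1, 2)) = Pow(Add(1156, Rational(9497725, 85981763)), Rational(1, 2)) = Pow(Rational(99404415753, 85981763), Rational(1, 2)) = Mul(Rational(1, 85981763), Pow(8546966916427912539, Rational(1, 2)))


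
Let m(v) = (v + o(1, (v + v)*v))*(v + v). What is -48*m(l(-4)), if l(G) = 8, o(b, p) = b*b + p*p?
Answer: -12589824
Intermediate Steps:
o(b, p) = b² + p²
m(v) = 2*v*(1 + v + 4*v⁴) (m(v) = (v + (1² + ((v + v)*v)²))*(v + v) = (v + (1 + ((2*v)*v)²))*(2*v) = (v + (1 + (2*v²)²))*(2*v) = (v + (1 + 4*v⁴))*(2*v) = (1 + v + 4*v⁴)*(2*v) = 2*v*(1 + v + 4*v⁴))
-48*m(l(-4)) = -96*8*(1 + 8 + 4*8⁴) = -96*8*(1 + 8 + 4*4096) = -96*8*(1 + 8 + 16384) = -96*8*16393 = -48*262288 = -12589824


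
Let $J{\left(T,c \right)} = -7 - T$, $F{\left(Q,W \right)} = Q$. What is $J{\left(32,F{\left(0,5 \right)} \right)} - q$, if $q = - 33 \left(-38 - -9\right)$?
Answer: $-996$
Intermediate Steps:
$q = 957$ ($q = - 33 \left(-38 + 9\right) = \left(-33\right) \left(-29\right) = 957$)
$J{\left(32,F{\left(0,5 \right)} \right)} - q = \left(-7 - 32\right) - 957 = -39 - 957 = -996$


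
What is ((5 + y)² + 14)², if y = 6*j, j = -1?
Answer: 225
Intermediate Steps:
y = -6 (y = 6*(-1) = -6)
((5 + y)² + 14)² = ((5 - 6)² + 14)² = ((-1)² + 14)² = (1 + 14)² = 15² = 225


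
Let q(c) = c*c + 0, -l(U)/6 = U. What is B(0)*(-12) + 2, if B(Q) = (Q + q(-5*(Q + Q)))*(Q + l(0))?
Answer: 2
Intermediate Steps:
l(U) = -6*U
q(c) = c² (q(c) = c² + 0 = c²)
B(Q) = Q*(Q + 100*Q²) (B(Q) = (Q + (-5*(Q + Q))²)*(Q - 6*0) = (Q + (-10*Q)²)*(Q + 0) = (Q + (-10*Q)²)*Q = (Q + 100*Q²)*Q = Q*(Q + 100*Q²))
B(0)*(-12) + 2 = (0²*(1 + 100*0))*(-12) + 2 = (0*(1 + 0))*(-12) + 2 = (0*1)*(-12) + 2 = 0*(-12) + 2 = 0 + 2 = 2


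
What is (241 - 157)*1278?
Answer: 107352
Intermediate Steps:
(241 - 157)*1278 = 84*1278 = 107352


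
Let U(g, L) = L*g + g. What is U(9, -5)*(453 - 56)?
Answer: -14292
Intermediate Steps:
U(g, L) = g + L*g
U(9, -5)*(453 - 56) = (9*(1 - 5))*(453 - 56) = (9*(-4))*397 = -36*397 = -14292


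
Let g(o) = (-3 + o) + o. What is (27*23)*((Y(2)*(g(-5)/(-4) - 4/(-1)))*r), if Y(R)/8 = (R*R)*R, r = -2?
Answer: -576288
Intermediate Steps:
Y(R) = 8*R**3 (Y(R) = 8*((R*R)*R) = 8*(R**2*R) = 8*R**3)
g(o) = -3 + 2*o
(27*23)*((Y(2)*(g(-5)/(-4) - 4/(-1)))*r) = (27*23)*(((8*2**3)*((-3 + 2*(-5))/(-4) - 4/(-1)))*(-2)) = 621*(((8*8)*((-3 - 10)*(-1/4) - 4*(-1)))*(-2)) = 621*((64*(-13*(-1/4) + 4))*(-2)) = 621*((64*(13/4 + 4))*(-2)) = 621*((64*(29/4))*(-2)) = 621*(464*(-2)) = 621*(-928) = -576288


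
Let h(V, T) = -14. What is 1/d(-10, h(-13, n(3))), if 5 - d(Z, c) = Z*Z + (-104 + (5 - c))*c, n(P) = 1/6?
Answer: -1/1285 ≈ -0.00077821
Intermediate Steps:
n(P) = ⅙ (n(P) = 1*(⅙) = ⅙)
d(Z, c) = 5 - Z² - c*(-99 - c) (d(Z, c) = 5 - (Z*Z + (-104 + (5 - c))*c) = 5 - (Z² + (-99 - c)*c) = 5 - (Z² + c*(-99 - c)) = 5 + (-Z² - c*(-99 - c)) = 5 - Z² - c*(-99 - c))
1/d(-10, h(-13, n(3))) = 1/(5 + (-14)² - 1*(-10)² + 99*(-14)) = 1/(5 + 196 - 1*100 - 1386) = 1/(5 + 196 - 100 - 1386) = 1/(-1285) = -1/1285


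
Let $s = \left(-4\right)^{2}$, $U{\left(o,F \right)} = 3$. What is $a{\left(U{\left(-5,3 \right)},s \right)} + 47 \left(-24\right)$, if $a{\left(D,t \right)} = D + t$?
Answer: $-1109$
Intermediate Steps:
$s = 16$
$a{\left(U{\left(-5,3 \right)},s \right)} + 47 \left(-24\right) = \left(3 + 16\right) + 47 \left(-24\right) = 19 - 1128 = -1109$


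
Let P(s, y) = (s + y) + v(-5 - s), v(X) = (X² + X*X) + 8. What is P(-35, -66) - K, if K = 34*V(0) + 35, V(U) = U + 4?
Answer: 1536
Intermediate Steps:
V(U) = 4 + U
v(X) = 8 + 2*X² (v(X) = (X² + X²) + 8 = 2*X² + 8 = 8 + 2*X²)
K = 171 (K = 34*(4 + 0) + 35 = 34*4 + 35 = 136 + 35 = 171)
P(s, y) = 8 + s + y + 2*(-5 - s)² (P(s, y) = (s + y) + (8 + 2*(-5 - s)²) = 8 + s + y + 2*(-5 - s)²)
P(-35, -66) - K = (8 - 35 - 66 + 2*(5 - 35)²) - 1*171 = (8 - 35 - 66 + 2*(-30)²) - 171 = (8 - 35 - 66 + 2*900) - 171 = (8 - 35 - 66 + 1800) - 171 = 1707 - 171 = 1536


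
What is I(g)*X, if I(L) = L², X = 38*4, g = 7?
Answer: 7448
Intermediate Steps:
X = 152
I(g)*X = 7²*152 = 49*152 = 7448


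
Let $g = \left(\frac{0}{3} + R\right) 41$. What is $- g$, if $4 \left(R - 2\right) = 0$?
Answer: $-82$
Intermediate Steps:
$R = 2$ ($R = 2 + \frac{1}{4} \cdot 0 = 2 + 0 = 2$)
$g = 82$ ($g = \left(\frac{0}{3} + 2\right) 41 = \left(0 \cdot \frac{1}{3} + 2\right) 41 = \left(0 + 2\right) 41 = 2 \cdot 41 = 82$)
$- g = \left(-1\right) 82 = -82$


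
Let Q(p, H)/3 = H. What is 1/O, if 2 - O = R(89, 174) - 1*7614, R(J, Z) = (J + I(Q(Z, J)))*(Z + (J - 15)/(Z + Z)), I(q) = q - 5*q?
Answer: 174/31001611 ≈ 5.6126e-6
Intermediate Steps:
Q(p, H) = 3*H
I(q) = -4*q
R(J, Z) = -11*J*(Z + (-15 + J)/(2*Z)) (R(J, Z) = (J - 12*J)*(Z + (J - 15)/(Z + Z)) = (J - 12*J)*(Z + (-15 + J)/((2*Z))) = (-11*J)*(Z + (-15 + J)*(1/(2*Z))) = (-11*J)*(Z + (-15 + J)/(2*Z)) = -11*J*(Z + (-15 + J)/(2*Z)))
O = 31001611/174 (O = 2 - ((11/2)*89*(15 - 1*89 - 2*174²)/174 - 1*7614) = 2 - ((11/2)*89*(1/174)*(15 - 89 - 2*30276) - 7614) = 2 - ((11/2)*89*(1/174)*(15 - 89 - 60552) - 7614) = 2 - ((11/2)*89*(1/174)*(-60626) - 7614) = 2 - (-29676427/174 - 7614) = 2 - 1*(-31001263/174) = 2 + 31001263/174 = 31001611/174 ≈ 1.7817e+5)
1/O = 1/(31001611/174) = 174/31001611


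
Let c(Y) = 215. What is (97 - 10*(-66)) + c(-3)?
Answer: 972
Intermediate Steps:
(97 - 10*(-66)) + c(-3) = (97 - 10*(-66)) + 215 = (97 + 660) + 215 = 757 + 215 = 972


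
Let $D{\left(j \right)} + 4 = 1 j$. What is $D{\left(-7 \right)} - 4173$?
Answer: $-4184$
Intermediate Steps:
$D{\left(j \right)} = -4 + j$ ($D{\left(j \right)} = -4 + 1 j = -4 + j$)
$D{\left(-7 \right)} - 4173 = \left(-4 - 7\right) - 4173 = -11 - 4173 = -4184$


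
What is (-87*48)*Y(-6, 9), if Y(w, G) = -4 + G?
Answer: -20880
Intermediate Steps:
(-87*48)*Y(-6, 9) = (-87*48)*(-4 + 9) = -4176*5 = -20880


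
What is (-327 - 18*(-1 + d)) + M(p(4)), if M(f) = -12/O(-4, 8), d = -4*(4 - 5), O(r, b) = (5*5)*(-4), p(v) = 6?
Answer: -9522/25 ≈ -380.88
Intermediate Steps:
O(r, b) = -100 (O(r, b) = 25*(-4) = -100)
d = 4 (d = -4*(-1) = 4)
M(f) = 3/25 (M(f) = -12/(-100) = -12*(-1/100) = 3/25)
(-327 - 18*(-1 + d)) + M(p(4)) = (-327 - 18*(-1 + 4)) + 3/25 = (-327 - 18*3) + 3/25 = (-327 - 54) + 3/25 = -381 + 3/25 = -9522/25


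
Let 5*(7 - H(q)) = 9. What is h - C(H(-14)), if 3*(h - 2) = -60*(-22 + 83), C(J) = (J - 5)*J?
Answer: -30476/25 ≈ -1219.0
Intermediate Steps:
H(q) = 26/5 (H(q) = 7 - 1/5*9 = 7 - 9/5 = 26/5)
C(J) = J*(-5 + J) (C(J) = (-5 + J)*J = J*(-5 + J))
h = -1218 (h = 2 + (-60*(-22 + 83))/3 = 2 + (-60*61)/3 = 2 + (1/3)*(-3660) = 2 - 1220 = -1218)
h - C(H(-14)) = -1218 - 26*(-5 + 26/5)/5 = -1218 - 26/(5*5) = -1218 - 1*26/25 = -1218 - 26/25 = -30476/25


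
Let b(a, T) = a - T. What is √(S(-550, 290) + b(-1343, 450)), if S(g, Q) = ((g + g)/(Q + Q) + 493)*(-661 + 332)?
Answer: I*√137390835/29 ≈ 404.19*I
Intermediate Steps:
S(g, Q) = -162197 - 329*g/Q (S(g, Q) = ((2*g)/((2*Q)) + 493)*(-329) = ((2*g)*(1/(2*Q)) + 493)*(-329) = (g/Q + 493)*(-329) = (493 + g/Q)*(-329) = -162197 - 329*g/Q)
√(S(-550, 290) + b(-1343, 450)) = √((-162197 - 329*(-550)/290) + (-1343 - 1*450)) = √((-162197 - 329*(-550)*1/290) + (-1343 - 450)) = √((-162197 + 18095/29) - 1793) = √(-4685618/29 - 1793) = √(-4737615/29) = I*√137390835/29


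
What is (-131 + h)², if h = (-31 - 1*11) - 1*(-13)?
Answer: 25600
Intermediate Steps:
h = -29 (h = (-31 - 11) + 13 = -42 + 13 = -29)
(-131 + h)² = (-131 - 29)² = (-160)² = 25600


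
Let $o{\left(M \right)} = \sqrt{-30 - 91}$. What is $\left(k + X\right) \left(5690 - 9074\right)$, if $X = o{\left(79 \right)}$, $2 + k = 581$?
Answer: $-1959336 - 37224 i \approx -1.9593 \cdot 10^{6} - 37224.0 i$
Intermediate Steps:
$o{\left(M \right)} = 11 i$ ($o{\left(M \right)} = \sqrt{-121} = 11 i$)
$k = 579$ ($k = -2 + 581 = 579$)
$X = 11 i \approx 11.0 i$
$\left(k + X\right) \left(5690 - 9074\right) = \left(579 + 11 i\right) \left(5690 - 9074\right) = \left(579 + 11 i\right) \left(-3384\right) = -1959336 - 37224 i$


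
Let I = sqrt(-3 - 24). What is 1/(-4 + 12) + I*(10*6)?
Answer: 1/8 + 180*I*sqrt(3) ≈ 0.125 + 311.77*I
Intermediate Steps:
I = 3*I*sqrt(3) (I = sqrt(-27) = 3*I*sqrt(3) ≈ 5.1962*I)
1/(-4 + 12) + I*(10*6) = 1/(-4 + 12) + (3*I*sqrt(3))*(10*6) = 1/8 + (3*I*sqrt(3))*60 = 1/8 + 180*I*sqrt(3)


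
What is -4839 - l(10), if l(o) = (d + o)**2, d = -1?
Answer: -4920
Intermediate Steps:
l(o) = (-1 + o)**2
-4839 - l(10) = -4839 - (-1 + 10)**2 = -4839 - 1*9**2 = -4839 - 1*81 = -4839 - 81 = -4920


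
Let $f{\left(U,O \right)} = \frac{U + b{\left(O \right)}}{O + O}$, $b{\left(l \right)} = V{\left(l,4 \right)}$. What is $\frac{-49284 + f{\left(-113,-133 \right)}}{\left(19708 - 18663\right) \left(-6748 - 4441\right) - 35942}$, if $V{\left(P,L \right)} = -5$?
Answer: $\frac{6554713}{1559883451} \approx 0.0042021$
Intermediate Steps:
$b{\left(l \right)} = -5$
$f{\left(U,O \right)} = \frac{-5 + U}{2 O}$ ($f{\left(U,O \right)} = \frac{U - 5}{O + O} = \frac{-5 + U}{2 O}$)
$\frac{-49284 + f{\left(-113,-133 \right)}}{\left(19708 - 18663\right) \left(-6748 - 4441\right) - 35942} = \frac{-49284 + \frac{-5 - 113}{2 \left(-133\right)}}{\left(19708 - 18663\right) \left(-6748 - 4441\right) - 35942} = \frac{-49284 + \frac{1}{2} \left(- \frac{1}{133}\right) \left(-118\right)}{1045 \left(-11189\right) - 35942} = \frac{-49284 + \frac{59}{133}}{-11692505 - 35942} = - \frac{6554713}{133 \left(-11728447\right)} = \left(- \frac{6554713}{133}\right) \left(- \frac{1}{11728447}\right) = \frac{6554713}{1559883451}$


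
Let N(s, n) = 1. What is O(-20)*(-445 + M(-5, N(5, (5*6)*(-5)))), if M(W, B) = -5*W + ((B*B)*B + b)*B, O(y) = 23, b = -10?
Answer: -9867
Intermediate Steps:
M(W, B) = -5*W + B*(-10 + B³) (M(W, B) = -5*W + ((B*B)*B - 10)*B = -5*W + (B²*B - 10)*B = -5*W + (B³ - 10)*B = -5*W + (-10 + B³)*B = -5*W + B*(-10 + B³))
O(-20)*(-445 + M(-5, N(5, (5*6)*(-5)))) = 23*(-445 + (1⁴ - 10*1 - 5*(-5))) = 23*(-445 + (1 - 10 + 25)) = 23*(-445 + 16) = 23*(-429) = -9867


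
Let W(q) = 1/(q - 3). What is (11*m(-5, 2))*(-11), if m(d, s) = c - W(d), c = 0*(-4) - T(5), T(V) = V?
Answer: 4719/8 ≈ 589.88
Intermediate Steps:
W(q) = 1/(-3 + q)
c = -5 (c = 0*(-4) - 1*5 = 0 - 5 = -5)
m(d, s) = -5 - 1/(-3 + d)
(11*m(-5, 2))*(-11) = (11*((14 - 5*(-5))/(-3 - 5)))*(-11) = (11*((14 + 25)/(-8)))*(-11) = (11*(-1/8*39))*(-11) = (11*(-39/8))*(-11) = -429/8*(-11) = 4719/8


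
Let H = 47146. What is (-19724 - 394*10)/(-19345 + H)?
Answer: -7888/9267 ≈ -0.85119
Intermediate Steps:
(-19724 - 394*10)/(-19345 + H) = (-19724 - 394*10)/(-19345 + 47146) = (-19724 - 3940)/27801 = -23664*1/27801 = -7888/9267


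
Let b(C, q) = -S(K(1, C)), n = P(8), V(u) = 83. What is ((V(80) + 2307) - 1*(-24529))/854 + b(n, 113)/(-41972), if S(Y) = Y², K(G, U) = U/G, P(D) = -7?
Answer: 80706151/2560292 ≈ 31.522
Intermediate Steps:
n = -7
b(C, q) = -C² (b(C, q) = -(C/1)² = -(C*1)² = -C²)
((V(80) + 2307) - 1*(-24529))/854 + b(n, 113)/(-41972) = ((83 + 2307) - 1*(-24529))/854 - 1*(-7)²/(-41972) = (2390 + 24529)*(1/854) - 1*49*(-1/41972) = 26919*(1/854) - 49*(-1/41972) = 26919/854 + 7/5996 = 80706151/2560292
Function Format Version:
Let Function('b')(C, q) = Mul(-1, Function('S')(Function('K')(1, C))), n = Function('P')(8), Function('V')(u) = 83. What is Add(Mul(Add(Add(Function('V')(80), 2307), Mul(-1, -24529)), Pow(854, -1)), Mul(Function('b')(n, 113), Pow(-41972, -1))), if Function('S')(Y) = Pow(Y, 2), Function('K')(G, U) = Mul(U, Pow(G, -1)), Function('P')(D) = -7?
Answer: Rational(80706151, 2560292) ≈ 31.522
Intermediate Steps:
n = -7
Function('b')(C, q) = Mul(-1, Pow(C, 2)) (Function('b')(C, q) = Mul(-1, Pow(Mul(C, Pow(1, -1)), 2)) = Mul(-1, Pow(Mul(C, 1), 2)) = Mul(-1, Pow(C, 2)))
Add(Mul(Add(Add(Function('V')(80), 2307), Mul(-1, -24529)), Pow(854, -1)), Mul(Function('b')(n, 113), Pow(-41972, -1))) = Add(Mul(Add(Add(83, 2307), Mul(-1, -24529)), Pow(854, -1)), Mul(Mul(-1, Pow(-7, 2)), Pow(-41972, -1))) = Add(Mul(Add(2390, 24529), Rational(1, 854)), Mul(Mul(-1, 49), Rational(-1, 41972))) = Add(Mul(26919, Rational(1, 854)), Mul(-49, Rational(-1, 41972))) = Add(Rational(26919, 854), Rational(7, 5996)) = Rational(80706151, 2560292)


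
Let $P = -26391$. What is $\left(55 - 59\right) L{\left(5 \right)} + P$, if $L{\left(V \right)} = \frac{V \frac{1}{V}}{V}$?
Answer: $- \frac{131959}{5} \approx -26392.0$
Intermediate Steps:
$L{\left(V \right)} = \frac{1}{V}$ ($L{\left(V \right)} = 1 \frac{1}{V} = \frac{1}{V}$)
$\left(55 - 59\right) L{\left(5 \right)} + P = \frac{55 - 59}{5} - 26391 = \left(-4\right) \frac{1}{5} - 26391 = - \frac{4}{5} - 26391 = - \frac{131959}{5}$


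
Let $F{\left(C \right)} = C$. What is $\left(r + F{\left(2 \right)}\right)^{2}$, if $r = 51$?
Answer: $2809$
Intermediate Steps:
$\left(r + F{\left(2 \right)}\right)^{2} = \left(51 + 2\right)^{2} = 53^{2} = 2809$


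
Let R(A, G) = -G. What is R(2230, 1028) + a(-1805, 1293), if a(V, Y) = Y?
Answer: 265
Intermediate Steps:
R(2230, 1028) + a(-1805, 1293) = -1*1028 + 1293 = -1028 + 1293 = 265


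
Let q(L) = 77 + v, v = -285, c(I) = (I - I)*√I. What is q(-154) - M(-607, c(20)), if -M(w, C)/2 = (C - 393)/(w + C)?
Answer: -125470/607 ≈ -206.71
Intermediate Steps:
c(I) = 0 (c(I) = 0*√I = 0)
M(w, C) = -2*(-393 + C)/(C + w) (M(w, C) = -2*(C - 393)/(w + C) = -2*(-393 + C)/(C + w))
q(L) = -208 (q(L) = 77 - 285 = -208)
q(-154) - M(-607, c(20)) = -208 - 2*(393 - 1*0)/(0 - 607) = -208 - 2*(393 + 0)/(-607) = -208 - 2*(-1)*393/607 = -208 - 1*(-786/607) = -208 + 786/607 = -125470/607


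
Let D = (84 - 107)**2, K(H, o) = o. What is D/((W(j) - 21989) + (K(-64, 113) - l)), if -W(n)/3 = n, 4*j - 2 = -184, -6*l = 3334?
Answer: -3174/127103 ≈ -0.024972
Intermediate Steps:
l = -1667/3 (l = -1/6*3334 = -1667/3 ≈ -555.67)
j = -91/2 (j = 1/2 + (1/4)*(-184) = 1/2 - 46 = -91/2 ≈ -45.500)
W(n) = -3*n
D = 529 (D = (-23)**2 = 529)
D/((W(j) - 21989) + (K(-64, 113) - l)) = 529/((-3*(-91/2) - 21989) + (113 - 1*(-1667/3))) = 529/((273/2 - 21989) + (113 + 1667/3)) = 529/(-43705/2 + 2006/3) = 529/(-127103/6) = 529*(-6/127103) = -3174/127103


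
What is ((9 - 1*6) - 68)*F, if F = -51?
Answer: 3315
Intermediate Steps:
((9 - 1*6) - 68)*F = ((9 - 1*6) - 68)*(-51) = ((9 - 6) - 68)*(-51) = (3 - 68)*(-51) = -65*(-51) = 3315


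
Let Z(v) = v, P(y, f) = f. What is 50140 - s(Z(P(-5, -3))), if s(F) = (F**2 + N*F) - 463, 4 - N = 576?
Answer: 48878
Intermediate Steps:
N = -572 (N = 4 - 1*576 = 4 - 576 = -572)
s(F) = -463 + F**2 - 572*F (s(F) = (F**2 - 572*F) - 463 = -463 + F**2 - 572*F)
50140 - s(Z(P(-5, -3))) = 50140 - (-463 + (-3)**2 - 572*(-3)) = 50140 - (-463 + 9 + 1716) = 50140 - 1*1262 = 50140 - 1262 = 48878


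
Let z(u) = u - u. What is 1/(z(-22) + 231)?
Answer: 1/231 ≈ 0.0043290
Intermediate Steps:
z(u) = 0
1/(z(-22) + 231) = 1/(0 + 231) = 1/231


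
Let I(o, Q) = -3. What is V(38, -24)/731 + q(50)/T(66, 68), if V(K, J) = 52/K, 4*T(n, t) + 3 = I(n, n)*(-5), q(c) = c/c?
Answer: 13967/41667 ≈ 0.33521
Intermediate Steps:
q(c) = 1
T(n, t) = 3 (T(n, t) = -¾ + (-3*(-5))/4 = -¾ + (¼)*15 = -¾ + 15/4 = 3)
V(38, -24)/731 + q(50)/T(66, 68) = (52/38)/731 + 1/3 = (52*(1/38))*(1/731) + 1*(⅓) = (26/19)*(1/731) + ⅓ = 26/13889 + ⅓ = 13967/41667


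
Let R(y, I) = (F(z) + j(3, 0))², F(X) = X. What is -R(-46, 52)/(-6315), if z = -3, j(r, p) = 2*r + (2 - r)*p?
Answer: 3/2105 ≈ 0.0014252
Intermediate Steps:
j(r, p) = 2*r + p*(2 - r)
R(y, I) = 9 (R(y, I) = (-3 + (2*0 + 2*3 - 1*0*3))² = (-3 + (0 + 6 + 0))² = (-3 + 6)² = 3² = 9)
-R(-46, 52)/(-6315) = -9/(-6315) = -9*(-1)/6315 = -1*(-3/2105) = 3/2105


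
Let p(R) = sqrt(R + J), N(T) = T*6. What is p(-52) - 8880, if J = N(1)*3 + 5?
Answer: -8880 + I*sqrt(29) ≈ -8880.0 + 5.3852*I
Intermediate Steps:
N(T) = 6*T
J = 23 (J = (6*1)*3 + 5 = 6*3 + 5 = 18 + 5 = 23)
p(R) = sqrt(23 + R) (p(R) = sqrt(R + 23) = sqrt(23 + R))
p(-52) - 8880 = sqrt(23 - 52) - 8880 = sqrt(-29) - 8880 = I*sqrt(29) - 8880 = -8880 + I*sqrt(29)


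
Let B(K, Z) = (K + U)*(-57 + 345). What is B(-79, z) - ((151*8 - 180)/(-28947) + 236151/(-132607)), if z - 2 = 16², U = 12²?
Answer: 71865092981873/3838574829 ≈ 18722.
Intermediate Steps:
U = 144
z = 258 (z = 2 + 16² = 2 + 256 = 258)
B(K, Z) = 41472 + 288*K (B(K, Z) = (K + 144)*(-57 + 345) = (144 + K)*288 = 41472 + 288*K)
B(-79, z) - ((151*8 - 180)/(-28947) + 236151/(-132607)) = (41472 + 288*(-79)) - ((151*8 - 180)/(-28947) + 236151/(-132607)) = (41472 - 22752) - ((1208 - 180)*(-1/28947) + 236151*(-1/132607)) = 18720 - (1028*(-1/28947) - 236151/132607) = 18720 - (-1028/28947 - 236151/132607) = 18720 - 1*(-6972182993/3838574829) = 18720 + 6972182993/3838574829 = 71865092981873/3838574829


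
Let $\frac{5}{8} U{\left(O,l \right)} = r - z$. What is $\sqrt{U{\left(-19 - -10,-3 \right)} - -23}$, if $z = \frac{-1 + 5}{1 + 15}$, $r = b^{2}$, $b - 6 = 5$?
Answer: $\frac{\sqrt{5405}}{5} \approx 14.704$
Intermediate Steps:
$b = 11$ ($b = 6 + 5 = 11$)
$r = 121$ ($r = 11^{2} = 121$)
$z = \frac{1}{4}$ ($z = \frac{4}{16} = 4 \cdot \frac{1}{16} = \frac{1}{4} \approx 0.25$)
$U{\left(O,l \right)} = \frac{966}{5}$ ($U{\left(O,l \right)} = \frac{8 \left(121 - \frac{1}{4}\right)}{5} = \frac{8}{5} \cdot \frac{483}{4} = \frac{966}{5}$)
$\sqrt{U{\left(-19 - -10,-3 \right)} - -23} = \sqrt{\frac{966}{5} - -23} = \sqrt{\frac{966}{5} + \left(-26 + 49\right)} = \sqrt{\frac{966}{5} + 23} = \sqrt{\frac{1081}{5}} = \frac{\sqrt{5405}}{5}$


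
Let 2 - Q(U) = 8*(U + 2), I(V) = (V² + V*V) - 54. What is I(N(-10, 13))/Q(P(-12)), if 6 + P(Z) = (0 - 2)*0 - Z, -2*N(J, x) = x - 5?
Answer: 11/31 ≈ 0.35484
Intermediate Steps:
N(J, x) = 5/2 - x/2 (N(J, x) = -(x - 5)/2 = -(-5 + x)/2 = 5/2 - x/2)
P(Z) = -6 - Z (P(Z) = -6 + ((0 - 2)*0 - Z) = -6 + (-2*0 - Z) = -6 + (0 - Z) = -6 - Z)
I(V) = -54 + 2*V² (I(V) = (V² + V²) - 54 = 2*V² - 54 = -54 + 2*V²)
Q(U) = -14 - 8*U (Q(U) = 2 - 8*(U + 2) = 2 - 8*(2 + U) = 2 - (16 + 8*U) = 2 + (-16 - 8*U) = -14 - 8*U)
I(N(-10, 13))/Q(P(-12)) = (-54 + 2*(5/2 - ½*13)²)/(-14 - 8*(-6 - 1*(-12))) = (-54 + 2*(5/2 - 13/2)²)/(-14 - 8*(-6 + 12)) = (-54 + 2*(-4)²)/(-14 - 8*6) = (-54 + 2*16)/(-14 - 48) = (-54 + 32)/(-62) = -22*(-1/62) = 11/31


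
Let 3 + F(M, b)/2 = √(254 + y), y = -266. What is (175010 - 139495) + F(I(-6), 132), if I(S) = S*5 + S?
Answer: 35509 + 4*I*√3 ≈ 35509.0 + 6.9282*I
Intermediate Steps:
I(S) = 6*S (I(S) = 5*S + S = 6*S)
F(M, b) = -6 + 4*I*√3 (F(M, b) = -6 + 2*√(254 - 266) = -6 + 2*√(-12) = -6 + 2*(2*I*√3) = -6 + 4*I*√3)
(175010 - 139495) + F(I(-6), 132) = (175010 - 139495) + (-6 + 4*I*√3) = 35515 + (-6 + 4*I*√3) = 35509 + 4*I*√3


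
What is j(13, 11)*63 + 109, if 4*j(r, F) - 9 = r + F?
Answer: 2515/4 ≈ 628.75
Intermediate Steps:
j(r, F) = 9/4 + F/4 + r/4 (j(r, F) = 9/4 + (r + F)/4 = 9/4 + (F + r)/4 = 9/4 + (F/4 + r/4) = 9/4 + F/4 + r/4)
j(13, 11)*63 + 109 = (9/4 + (1/4)*11 + (1/4)*13)*63 + 109 = (9/4 + 11/4 + 13/4)*63 + 109 = (33/4)*63 + 109 = 2079/4 + 109 = 2515/4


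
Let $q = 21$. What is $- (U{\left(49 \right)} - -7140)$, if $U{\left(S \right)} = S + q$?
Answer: $-7210$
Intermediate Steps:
$U{\left(S \right)} = 21 + S$ ($U{\left(S \right)} = S + 21 = 21 + S$)
$- (U{\left(49 \right)} - -7140) = - (\left(21 + 49\right) - -7140) = - (70 + 7140) = \left(-1\right) 7210 = -7210$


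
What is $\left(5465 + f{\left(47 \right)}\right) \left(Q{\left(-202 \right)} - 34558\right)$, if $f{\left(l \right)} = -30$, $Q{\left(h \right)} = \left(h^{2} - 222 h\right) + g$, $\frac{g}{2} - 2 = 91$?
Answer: $278685060$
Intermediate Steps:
$g = 186$ ($g = 4 + 2 \cdot 91 = 4 + 182 = 186$)
$Q{\left(h \right)} = 186 + h^{2} - 222 h$ ($Q{\left(h \right)} = \left(h^{2} - 222 h\right) + 186 = 186 + h^{2} - 222 h$)
$\left(5465 + f{\left(47 \right)}\right) \left(Q{\left(-202 \right)} - 34558\right) = \left(5465 - 30\right) \left(\left(186 + \left(-202\right)^{2} - -44844\right) - 34558\right) = 5435 \left(\left(186 + 40804 + 44844\right) - 34558\right) = 5435 \left(85834 - 34558\right) = 5435 \cdot 51276 = 278685060$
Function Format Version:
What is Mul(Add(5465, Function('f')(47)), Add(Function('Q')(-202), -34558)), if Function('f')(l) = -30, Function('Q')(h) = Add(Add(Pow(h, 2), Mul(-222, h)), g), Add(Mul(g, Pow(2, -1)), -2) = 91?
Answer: 278685060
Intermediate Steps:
g = 186 (g = Add(4, Mul(2, 91)) = Add(4, 182) = 186)
Function('Q')(h) = Add(186, Pow(h, 2), Mul(-222, h)) (Function('Q')(h) = Add(Add(Pow(h, 2), Mul(-222, h)), 186) = Add(186, Pow(h, 2), Mul(-222, h)))
Mul(Add(5465, Function('f')(47)), Add(Function('Q')(-202), -34558)) = Mul(Add(5465, -30), Add(Add(186, Pow(-202, 2), Mul(-222, -202)), -34558)) = Mul(5435, Add(Add(186, 40804, 44844), -34558)) = Mul(5435, Add(85834, -34558)) = Mul(5435, 51276) = 278685060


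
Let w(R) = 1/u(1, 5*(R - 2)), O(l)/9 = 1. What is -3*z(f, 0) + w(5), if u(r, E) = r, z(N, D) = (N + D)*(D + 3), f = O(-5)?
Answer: -80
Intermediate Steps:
O(l) = 9 (O(l) = 9*1 = 9)
f = 9
z(N, D) = (3 + D)*(D + N) (z(N, D) = (D + N)*(3 + D) = (3 + D)*(D + N))
w(R) = 1 (w(R) = 1/1 = 1)
-3*z(f, 0) + w(5) = -3*(0**2 + 3*0 + 3*9 + 0*9) + 1 = -3*(0 + 0 + 27 + 0) + 1 = -3*27 + 1 = -81 + 1 = -80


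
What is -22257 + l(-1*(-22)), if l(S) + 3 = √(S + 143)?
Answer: -22260 + √165 ≈ -22247.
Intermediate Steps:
l(S) = -3 + √(143 + S) (l(S) = -3 + √(S + 143) = -3 + √(143 + S))
-22257 + l(-1*(-22)) = -22257 + (-3 + √(143 - 1*(-22))) = -22257 + (-3 + √(143 + 22)) = -22257 + (-3 + √165) = -22260 + √165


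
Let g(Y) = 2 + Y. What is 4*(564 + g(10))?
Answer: 2304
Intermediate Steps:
4*(564 + g(10)) = 4*(564 + (2 + 10)) = 4*(564 + 12) = 4*576 = 2304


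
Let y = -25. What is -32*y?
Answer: 800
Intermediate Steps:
-32*y = -32*(-25) = 800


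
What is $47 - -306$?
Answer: $353$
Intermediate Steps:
$47 - -306 = 47 + 306 = 353$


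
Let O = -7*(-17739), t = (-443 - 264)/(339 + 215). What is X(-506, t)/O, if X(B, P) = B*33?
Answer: -5566/41391 ≈ -0.13447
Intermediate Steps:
t = -707/554 ≈ -1.2762
X(B, P) = 33*B
O = 124173
X(-506, t)/O = (33*(-506))/124173 = -16698*1/124173 = -5566/41391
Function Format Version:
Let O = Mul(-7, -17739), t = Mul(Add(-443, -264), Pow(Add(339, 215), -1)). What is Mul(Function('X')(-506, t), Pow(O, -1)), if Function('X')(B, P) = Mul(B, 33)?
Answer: Rational(-5566, 41391) ≈ -0.13447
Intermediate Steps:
t = Rational(-707, 554) (t = Mul(-707, Pow(554, -1)) = Mul(-707, Rational(1, 554)) = Rational(-707, 554) ≈ -1.2762)
Function('X')(B, P) = Mul(33, B)
O = 124173
Mul(Function('X')(-506, t), Pow(O, -1)) = Mul(Mul(33, -506), Pow(124173, -1)) = Mul(-16698, Rational(1, 124173)) = Rational(-5566, 41391)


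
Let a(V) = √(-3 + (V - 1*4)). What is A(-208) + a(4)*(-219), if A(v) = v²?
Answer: 43264 - 219*I*√3 ≈ 43264.0 - 379.32*I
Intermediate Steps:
a(V) = √(-7 + V) (a(V) = √(-3 + (V - 4)) = √(-3 + (-4 + V)) = √(-7 + V))
A(-208) + a(4)*(-219) = (-208)² + √(-7 + 4)*(-219) = 43264 + √(-3)*(-219) = 43264 + (I*√3)*(-219) = 43264 - 219*I*√3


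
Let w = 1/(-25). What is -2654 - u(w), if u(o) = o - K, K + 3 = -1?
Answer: -66449/25 ≈ -2658.0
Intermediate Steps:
w = -1/25 ≈ -0.040000
K = -4 (K = -3 - 1 = -4)
u(o) = 4 + o (u(o) = o - 1*(-4) = o + 4 = 4 + o)
-2654 - u(w) = -2654 - (4 - 1/25) = -2654 - 1*99/25 = -2654 - 99/25 = -66449/25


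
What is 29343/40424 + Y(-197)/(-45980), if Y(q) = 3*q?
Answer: 343270431/464673880 ≈ 0.73873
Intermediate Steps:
29343/40424 + Y(-197)/(-45980) = 29343/40424 + (3*(-197))/(-45980) = 29343*(1/40424) - 591*(-1/45980) = 29343/40424 + 591/45980 = 343270431/464673880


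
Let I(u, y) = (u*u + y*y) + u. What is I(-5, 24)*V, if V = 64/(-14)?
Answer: -19072/7 ≈ -2724.6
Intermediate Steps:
V = -32/7 (V = 64*(-1/14) = -32/7 ≈ -4.5714)
I(u, y) = u + u² + y² (I(u, y) = (u² + y²) + u = u + u² + y²)
I(-5, 24)*V = (-5 + (-5)² + 24²)*(-32/7) = (-5 + 25 + 576)*(-32/7) = 596*(-32/7) = -19072/7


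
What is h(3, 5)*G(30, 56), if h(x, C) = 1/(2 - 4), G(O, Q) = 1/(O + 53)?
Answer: -1/166 ≈ -0.0060241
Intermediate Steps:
G(O, Q) = 1/(53 + O)
h(x, C) = -½ (h(x, C) = 1/(-2) = -½)
h(3, 5)*G(30, 56) = -1/(2*(53 + 30)) = -½/83 = -½*1/83 = -1/166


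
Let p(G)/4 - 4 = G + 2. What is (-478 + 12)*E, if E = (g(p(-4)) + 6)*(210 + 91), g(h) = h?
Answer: -1963724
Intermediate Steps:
p(G) = 24 + 4*G (p(G) = 16 + 4*(G + 2) = 16 + 4*(2 + G) = 16 + (8 + 4*G) = 24 + 4*G)
E = 4214 (E = ((24 + 4*(-4)) + 6)*(210 + 91) = ((24 - 16) + 6)*301 = (8 + 6)*301 = 14*301 = 4214)
(-478 + 12)*E = (-478 + 12)*4214 = -466*4214 = -1963724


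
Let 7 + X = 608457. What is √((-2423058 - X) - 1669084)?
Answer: 108*I*√403 ≈ 2168.1*I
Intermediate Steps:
X = 608450 (X = -7 + 608457 = 608450)
√((-2423058 - X) - 1669084) = √((-2423058 - 1*608450) - 1669084) = √((-2423058 - 608450) - 1669084) = √(-3031508 - 1669084) = √(-4700592) = 108*I*√403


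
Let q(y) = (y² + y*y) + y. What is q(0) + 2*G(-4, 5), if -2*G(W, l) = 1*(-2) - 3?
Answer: 5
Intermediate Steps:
G(W, l) = 5/2 (G(W, l) = -(1*(-2) - 3)/2 = -(-2 - 3)/2 = -½*(-5) = 5/2)
q(y) = y + 2*y² (q(y) = (y² + y²) + y = 2*y² + y = y + 2*y²)
q(0) + 2*G(-4, 5) = 0*(1 + 2*0) + 2*(5/2) = 0*(1 + 0) + 5 = 0*1 + 5 = 0 + 5 = 5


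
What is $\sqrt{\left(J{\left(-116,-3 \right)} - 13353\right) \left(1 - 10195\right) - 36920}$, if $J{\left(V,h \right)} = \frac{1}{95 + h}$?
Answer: $\frac{\sqrt{287952582730}}{46} \approx 11665.0$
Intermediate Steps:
$\sqrt{\left(J{\left(-116,-3 \right)} - 13353\right) \left(1 - 10195\right) - 36920} = \sqrt{\left(\frac{1}{95 - 3} - 13353\right) \left(1 - 10195\right) - 36920} = \sqrt{\left(\frac{1}{92} - 13353\right) \left(-10194\right) - 36920} = \sqrt{\left(- \frac{1228475}{92}\right) \left(-10194\right) - 36920} = \sqrt{\frac{6261537075}{46} - 36920} = \sqrt{\frac{6259838755}{46}} = \frac{\sqrt{287952582730}}{46}$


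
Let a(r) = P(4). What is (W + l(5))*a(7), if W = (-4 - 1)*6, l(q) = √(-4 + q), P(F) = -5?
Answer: 145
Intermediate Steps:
W = -30 (W = -5*6 = -30)
a(r) = -5
(W + l(5))*a(7) = (-30 + √(-4 + 5))*(-5) = (-30 + √1)*(-5) = (-30 + 1)*(-5) = -29*(-5) = 145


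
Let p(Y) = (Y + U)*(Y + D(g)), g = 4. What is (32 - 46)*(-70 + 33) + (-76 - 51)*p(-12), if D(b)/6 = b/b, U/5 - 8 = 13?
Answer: 71384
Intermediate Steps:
U = 105 (U = 40 + 5*13 = 40 + 65 = 105)
D(b) = 6 (D(b) = 6*(b/b) = 6*1 = 6)
p(Y) = (6 + Y)*(105 + Y) (p(Y) = (Y + 105)*(Y + 6) = (105 + Y)*(6 + Y) = (6 + Y)*(105 + Y))
(32 - 46)*(-70 + 33) + (-76 - 51)*p(-12) = (32 - 46)*(-70 + 33) + (-76 - 51)*(630 + (-12)² + 111*(-12)) = -14*(-37) - 127*(630 + 144 - 1332) = 518 - 127*(-558) = 518 + 70866 = 71384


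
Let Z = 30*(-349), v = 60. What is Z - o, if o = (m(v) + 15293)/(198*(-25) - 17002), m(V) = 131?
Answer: -3590969/343 ≈ -10469.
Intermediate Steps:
Z = -10470
o = -241/343 (o = (131 + 15293)/(198*(-25) - 17002) = 15424/(-4950 - 17002) = 15424/(-21952) = 15424*(-1/21952) = -241/343 ≈ -0.70262)
Z - o = -10470 - 1*(-241/343) = -10470 + 241/343 = -3590969/343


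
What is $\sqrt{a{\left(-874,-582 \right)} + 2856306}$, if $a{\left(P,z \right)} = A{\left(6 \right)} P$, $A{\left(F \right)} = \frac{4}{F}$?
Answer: $\frac{\sqrt{25701510}}{3} \approx 1689.9$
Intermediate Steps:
$a{\left(P,z \right)} = \frac{2 P}{3}$ ($a{\left(P,z \right)} = \frac{4}{6} P = 4 \cdot \frac{1}{6} P = \frac{2 P}{3}$)
$\sqrt{a{\left(-874,-582 \right)} + 2856306} = \sqrt{\frac{2}{3} \left(-874\right) + 2856306} = \sqrt{- \frac{1748}{3} + 2856306} = \sqrt{\frac{8567170}{3}} = \frac{\sqrt{25701510}}{3}$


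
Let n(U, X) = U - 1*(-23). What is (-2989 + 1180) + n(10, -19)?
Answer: -1776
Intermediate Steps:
n(U, X) = 23 + U (n(U, X) = U + 23 = 23 + U)
(-2989 + 1180) + n(10, -19) = (-2989 + 1180) + (23 + 10) = -1809 + 33 = -1776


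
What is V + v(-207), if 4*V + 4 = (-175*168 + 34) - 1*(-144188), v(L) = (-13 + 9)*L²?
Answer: -285383/2 ≈ -1.4269e+5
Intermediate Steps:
v(L) = -4*L²
V = 57409/2 (V = -1 + ((-175*168 + 34) - 1*(-144188))/4 = -1 + ((-29400 + 34) + 144188)/4 = -1 + (-29366 + 144188)/4 = -1 + (¼)*114822 = -1 + 57411/2 = 57409/2 ≈ 28705.)
V + v(-207) = 57409/2 - 4*(-207)² = 57409/2 - 4*42849 = 57409/2 - 171396 = -285383/2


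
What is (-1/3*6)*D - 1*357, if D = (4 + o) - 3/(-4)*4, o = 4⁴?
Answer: -883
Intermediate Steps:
o = 256
D = 263 (D = (4 + 256) - 3/(-4)*4 = 260 - 3*(-¼)*4 = 260 + (¾)*4 = 260 + 3 = 263)
(-1/3*6)*D - 1*357 = (-1/3*6)*263 - 1*357 = (-1*⅓*6)*263 - 357 = -⅓*6*263 - 357 = -2*263 - 357 = -526 - 357 = -883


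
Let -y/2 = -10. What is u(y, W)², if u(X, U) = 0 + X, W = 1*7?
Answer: 400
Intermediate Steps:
W = 7
y = 20 (y = -2*(-10) = 20)
u(X, U) = X
u(y, W)² = 20² = 400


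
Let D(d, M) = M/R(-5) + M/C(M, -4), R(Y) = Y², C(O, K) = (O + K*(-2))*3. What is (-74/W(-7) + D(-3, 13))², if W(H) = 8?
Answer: 2883582601/39690000 ≈ 72.653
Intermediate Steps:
C(O, K) = -6*K + 3*O (C(O, K) = (O - 2*K)*3 = -6*K + 3*O)
D(d, M) = M/25 + M/(24 + 3*M) (D(d, M) = M/((-5)²) + M/(-6*(-4) + 3*M) = M/25 + M/(24 + 3*M))
(-74/W(-7) + D(-3, 13))² = (-74/8 + (1/75)*13*(49 + 3*13)/(8 + 13))² = (-74*⅛ + (1/75)*13*(49 + 39)/21)² = (-37/4 + (1/75)*13*(1/21)*88)² = (-37/4 + 1144/1575)² = (-53699/6300)² = 2883582601/39690000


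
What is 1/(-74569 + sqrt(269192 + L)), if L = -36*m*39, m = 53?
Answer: -74569/5560340981 - 2*sqrt(48695)/5560340981 ≈ -1.3490e-5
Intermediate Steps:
L = -74412 (L = -36*53*39 = -1908*39 = -74412)
1/(-74569 + sqrt(269192 + L)) = 1/(-74569 + sqrt(269192 - 74412)) = 1/(-74569 + sqrt(194780)) = 1/(-74569 + 2*sqrt(48695))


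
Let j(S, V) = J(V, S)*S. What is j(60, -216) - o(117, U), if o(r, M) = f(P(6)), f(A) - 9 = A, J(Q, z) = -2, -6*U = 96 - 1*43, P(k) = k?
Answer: -135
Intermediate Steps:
U = -53/6 (U = -(96 - 1*43)/6 = -(96 - 43)/6 = -⅙*53 = -53/6 ≈ -8.8333)
f(A) = 9 + A
o(r, M) = 15 (o(r, M) = 9 + 6 = 15)
j(S, V) = -2*S
j(60, -216) - o(117, U) = -2*60 - 1*15 = -120 - 15 = -135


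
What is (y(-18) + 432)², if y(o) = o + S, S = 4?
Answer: 174724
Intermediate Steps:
y(o) = 4 + o (y(o) = o + 4 = 4 + o)
(y(-18) + 432)² = ((4 - 18) + 432)² = (-14 + 432)² = 418² = 174724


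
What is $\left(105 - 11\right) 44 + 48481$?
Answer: $52617$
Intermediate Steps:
$\left(105 - 11\right) 44 + 48481 = 94 \cdot 44 + 48481 = 4136 + 48481 = 52617$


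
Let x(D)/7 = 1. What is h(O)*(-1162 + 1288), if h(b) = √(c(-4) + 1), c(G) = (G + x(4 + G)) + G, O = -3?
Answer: 0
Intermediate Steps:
x(D) = 7 (x(D) = 7*1 = 7)
c(G) = 7 + 2*G (c(G) = (G + 7) + G = (7 + G) + G = 7 + 2*G)
h(b) = 0 (h(b) = √((7 + 2*(-4)) + 1) = √((7 - 8) + 1) = √(-1 + 1) = √0 = 0)
h(O)*(-1162 + 1288) = 0*(-1162 + 1288) = 0*126 = 0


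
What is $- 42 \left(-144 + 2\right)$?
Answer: $5964$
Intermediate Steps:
$- 42 \left(-144 + 2\right) = \left(-42\right) \left(-142\right) = 5964$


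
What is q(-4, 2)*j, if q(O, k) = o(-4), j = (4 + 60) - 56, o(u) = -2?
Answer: -16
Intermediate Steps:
j = 8 (j = 64 - 56 = 8)
q(O, k) = -2
q(-4, 2)*j = -2*8 = -16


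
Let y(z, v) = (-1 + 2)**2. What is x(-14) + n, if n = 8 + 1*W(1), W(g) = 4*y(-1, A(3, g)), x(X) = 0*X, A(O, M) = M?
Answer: 12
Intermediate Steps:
y(z, v) = 1 (y(z, v) = 1**2 = 1)
x(X) = 0
W(g) = 4 (W(g) = 4*1 = 4)
n = 12 (n = 8 + 1*4 = 8 + 4 = 12)
x(-14) + n = 0 + 12 = 12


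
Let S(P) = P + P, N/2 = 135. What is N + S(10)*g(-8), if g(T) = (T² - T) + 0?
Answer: 1710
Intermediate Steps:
N = 270 (N = 2*135 = 270)
S(P) = 2*P
g(T) = T² - T
N + S(10)*g(-8) = 270 + (2*10)*(-8*(-1 - 8)) = 270 + 20*(-8*(-9)) = 270 + 20*72 = 270 + 1440 = 1710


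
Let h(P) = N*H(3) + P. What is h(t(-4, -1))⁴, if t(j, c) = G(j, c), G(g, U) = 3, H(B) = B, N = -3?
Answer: 1296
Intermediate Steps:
t(j, c) = 3
h(P) = -9 + P (h(P) = -3*3 + P = -9 + P)
h(t(-4, -1))⁴ = (-9 + 3)⁴ = (-6)⁴ = 1296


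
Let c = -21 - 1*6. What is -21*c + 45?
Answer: 612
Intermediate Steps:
c = -27 (c = -21 - 6 = -27)
-21*c + 45 = -21*(-27) + 45 = 567 + 45 = 612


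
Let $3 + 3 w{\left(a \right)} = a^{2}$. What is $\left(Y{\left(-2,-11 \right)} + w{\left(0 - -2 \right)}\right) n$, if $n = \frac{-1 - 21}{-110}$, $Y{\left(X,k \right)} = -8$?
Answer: $- \frac{23}{15} \approx -1.5333$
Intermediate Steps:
$w{\left(a \right)} = -1 + \frac{a^{2}}{3}$
$n = \frac{1}{5}$ ($n = \left(-22\right) \left(- \frac{1}{110}\right) = \frac{1}{5} \approx 0.2$)
$\left(Y{\left(-2,-11 \right)} + w{\left(0 - -2 \right)}\right) n = \left(-8 - \left(1 - \frac{\left(0 - -2\right)^{2}}{3}\right)\right) \frac{1}{5} = \left(-8 - \left(1 - \frac{\left(0 + 2\right)^{2}}{3}\right)\right) \frac{1}{5} = \left(-8 - \left(1 - \frac{2^{2}}{3}\right)\right) \frac{1}{5} = \left(-8 + \left(-1 + \frac{1}{3} \cdot 4\right)\right) \frac{1}{5} = \left(-8 + \left(-1 + \frac{4}{3}\right)\right) \frac{1}{5} = \left(-8 + \frac{1}{3}\right) \frac{1}{5} = \left(- \frac{23}{3}\right) \frac{1}{5} = - \frac{23}{15}$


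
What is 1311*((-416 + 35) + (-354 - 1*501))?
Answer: -1620396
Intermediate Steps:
1311*((-416 + 35) + (-354 - 1*501)) = 1311*(-381 + (-354 - 501)) = 1311*(-381 - 855) = 1311*(-1236) = -1620396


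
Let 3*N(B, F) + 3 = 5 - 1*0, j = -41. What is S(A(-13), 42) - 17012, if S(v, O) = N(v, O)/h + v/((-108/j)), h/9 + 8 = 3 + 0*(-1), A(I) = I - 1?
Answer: -4594679/270 ≈ -17017.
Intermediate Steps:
A(I) = -1 + I
N(B, F) = ⅔ (N(B, F) = -1 + (5 - 1*0)/3 = -1 + (5 + 0)/3 = -1 + (⅓)*5 = -1 + 5/3 = ⅔)
h = -45 (h = -72 + 9*(3 + 0*(-1)) = -72 + 9*(3 + 0) = -72 + 9*3 = -72 + 27 = -45)
S(v, O) = -2/135 + 41*v/108 (S(v, O) = (⅔)/(-45) + v/((-108/(-41))) = (⅔)*(-1/45) + v/((-108*(-1/41))) = -2/135 + v/(108/41) = -2/135 + v*(41/108) = -2/135 + 41*v/108)
S(A(-13), 42) - 17012 = (-2/135 + 41*(-1 - 13)/108) - 17012 = (-2/135 + (41/108)*(-14)) - 17012 = (-2/135 - 287/54) - 17012 = -1439/270 - 17012 = -4594679/270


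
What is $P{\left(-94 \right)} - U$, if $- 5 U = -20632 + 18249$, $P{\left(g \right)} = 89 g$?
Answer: $- \frac{44213}{5} \approx -8842.6$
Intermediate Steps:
$U = \frac{2383}{5}$ ($U = - \frac{-20632 + 18249}{5} = \left(- \frac{1}{5}\right) \left(-2383\right) = \frac{2383}{5} \approx 476.6$)
$P{\left(-94 \right)} - U = 89 \left(-94\right) - \frac{2383}{5} = -8366 - \frac{2383}{5} = - \frac{44213}{5}$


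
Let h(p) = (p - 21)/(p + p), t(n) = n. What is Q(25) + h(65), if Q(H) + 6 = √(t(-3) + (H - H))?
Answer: -368/65 + I*√3 ≈ -5.6615 + 1.732*I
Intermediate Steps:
Q(H) = -6 + I*√3 (Q(H) = -6 + √(-3 + (H - H)) = -6 + √(-3 + 0) = -6 + √(-3) = -6 + I*√3)
h(p) = (-21 + p)/(2*p) (h(p) = (-21 + p)/((2*p)) = (-21 + p)*(1/(2*p)) = (-21 + p)/(2*p))
Q(25) + h(65) = (-6 + I*√3) + (½)*(-21 + 65)/65 = (-6 + I*√3) + (½)*(1/65)*44 = (-6 + I*√3) + 22/65 = -368/65 + I*√3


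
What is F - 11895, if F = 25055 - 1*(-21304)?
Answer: 34464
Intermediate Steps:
F = 46359 (F = 25055 + 21304 = 46359)
F - 11895 = 46359 - 11895 = 34464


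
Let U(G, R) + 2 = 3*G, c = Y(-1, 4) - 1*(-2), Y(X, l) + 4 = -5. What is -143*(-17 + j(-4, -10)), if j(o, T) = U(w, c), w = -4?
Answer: 4433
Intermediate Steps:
Y(X, l) = -9 (Y(X, l) = -4 - 5 = -9)
c = -7 (c = -9 - 1*(-2) = -9 + 2 = -7)
U(G, R) = -2 + 3*G
j(o, T) = -14 (j(o, T) = -2 + 3*(-4) = -2 - 12 = -14)
-143*(-17 + j(-4, -10)) = -143*(-17 - 14) = -143*(-31) = 4433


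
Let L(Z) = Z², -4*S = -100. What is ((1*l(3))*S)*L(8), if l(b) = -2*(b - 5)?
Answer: 6400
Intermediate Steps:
S = 25 (S = -¼*(-100) = 25)
l(b) = 10 - 2*b (l(b) = -2*(-5 + b) = 10 - 2*b)
((1*l(3))*S)*L(8) = ((1*(10 - 2*3))*25)*8² = ((1*(10 - 6))*25)*64 = ((1*4)*25)*64 = (4*25)*64 = 100*64 = 6400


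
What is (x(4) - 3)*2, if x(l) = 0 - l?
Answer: -14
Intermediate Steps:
x(l) = -l
(x(4) - 3)*2 = (-1*4 - 3)*2 = (-4 - 3)*2 = -7*2 = -14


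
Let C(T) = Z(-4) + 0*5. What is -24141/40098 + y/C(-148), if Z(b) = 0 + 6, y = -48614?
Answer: -324911503/40098 ≈ -8102.9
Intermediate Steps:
Z(b) = 6
C(T) = 6 (C(T) = 6 + 0*5 = 6 + 0 = 6)
-24141/40098 + y/C(-148) = -24141/40098 - 48614/6 = -24141*1/40098 - 48614*⅙ = -8047/13366 - 24307/3 = -324911503/40098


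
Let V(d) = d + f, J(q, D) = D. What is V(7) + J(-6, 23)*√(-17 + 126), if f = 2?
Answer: 9 + 23*√109 ≈ 249.13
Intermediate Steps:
V(d) = 2 + d (V(d) = d + 2 = 2 + d)
V(7) + J(-6, 23)*√(-17 + 126) = (2 + 7) + 23*√(-17 + 126) = 9 + 23*√109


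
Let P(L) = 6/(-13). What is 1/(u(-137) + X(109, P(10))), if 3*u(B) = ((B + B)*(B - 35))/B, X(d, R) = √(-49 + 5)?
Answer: -258/29683 - 9*I*√11/59366 ≈ -0.0086918 - 0.00050281*I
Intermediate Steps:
P(L) = -6/13 (P(L) = 6*(-1/13) = -6/13)
X(d, R) = 2*I*√11 (X(d, R) = √(-44) = 2*I*√11)
u(B) = -70/3 + 2*B/3 (u(B) = (((B + B)*(B - 35))/B)/3 = (((2*B)*(-35 + B))/B)/3 = ((2*B*(-35 + B))/B)/3 = (-70 + 2*B)/3 = -70/3 + 2*B/3)
1/(u(-137) + X(109, P(10))) = 1/((-70/3 + (⅔)*(-137)) + 2*I*√11) = 1/((-70/3 - 274/3) + 2*I*√11) = 1/(-344/3 + 2*I*√11)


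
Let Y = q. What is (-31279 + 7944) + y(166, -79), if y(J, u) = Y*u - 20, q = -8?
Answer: -22723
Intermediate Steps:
Y = -8
y(J, u) = -20 - 8*u (y(J, u) = -8*u - 20 = -20 - 8*u)
(-31279 + 7944) + y(166, -79) = (-31279 + 7944) + (-20 - 8*(-79)) = -23335 + (-20 + 632) = -23335 + 612 = -22723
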